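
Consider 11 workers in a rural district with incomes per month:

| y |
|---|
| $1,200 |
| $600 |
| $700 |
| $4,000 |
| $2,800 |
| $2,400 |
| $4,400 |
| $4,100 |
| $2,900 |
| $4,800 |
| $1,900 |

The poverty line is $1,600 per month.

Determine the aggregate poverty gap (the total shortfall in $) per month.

$2,300

Incomes under z: $600, $700, $1,200 (q = 3 of N = 11).
Individual gaps: 1600−600 = 1000; 1600−700 = 900; 1600−1200 = 400.
Aggregate gap = $2,300.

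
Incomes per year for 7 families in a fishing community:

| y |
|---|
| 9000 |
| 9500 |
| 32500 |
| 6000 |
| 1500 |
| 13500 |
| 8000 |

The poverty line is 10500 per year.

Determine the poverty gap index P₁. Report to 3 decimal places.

Incomes under z: 1500, 6000, 8000, 9000, 9500 (q = 5 of N = 7).
Relative gaps: (10500−1500)/10500 = 0.8571; (10500−6000)/10500 = 0.4286; (10500−8000)/10500 = 0.2381; (10500−9000)/10500 = 0.1429; (10500−9500)/10500 = 0.0952.
Σ = 1.761905. Dividing by the full population N = 7 gives P₁ = 0.252.

0.252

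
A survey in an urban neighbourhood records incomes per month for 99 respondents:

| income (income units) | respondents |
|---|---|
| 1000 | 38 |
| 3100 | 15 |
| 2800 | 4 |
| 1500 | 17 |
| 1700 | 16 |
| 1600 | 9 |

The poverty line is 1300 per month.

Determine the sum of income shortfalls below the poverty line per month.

Below the line: 38×1000 (q = 38 of N = 99).
Individual gaps: 38×(1300−1000) = 11400.
Aggregate gap = 11400.

11400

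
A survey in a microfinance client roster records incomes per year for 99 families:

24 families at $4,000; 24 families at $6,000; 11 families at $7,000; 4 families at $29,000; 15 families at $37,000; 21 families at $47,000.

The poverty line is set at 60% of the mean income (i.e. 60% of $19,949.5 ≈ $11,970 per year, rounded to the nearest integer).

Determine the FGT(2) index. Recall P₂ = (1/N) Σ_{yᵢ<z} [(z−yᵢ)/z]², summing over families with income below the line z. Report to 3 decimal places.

0.187

Poor units: 24×$4,000, 24×$6,000, 11×$7,000 (q = 59 of N = 99).
Relative gaps: (11970−4000)/11970 = 0.6658 (×24); (11970−6000)/11970 = 0.4987 (×24); (11970−7000)/11970 = 0.4152 (×11).
Squared: 0.4433 (×24); 0.2487 (×24); 0.1724 (×11).
Sum = 18.506257; P₂ = 18.506257 / 99 = 0.187.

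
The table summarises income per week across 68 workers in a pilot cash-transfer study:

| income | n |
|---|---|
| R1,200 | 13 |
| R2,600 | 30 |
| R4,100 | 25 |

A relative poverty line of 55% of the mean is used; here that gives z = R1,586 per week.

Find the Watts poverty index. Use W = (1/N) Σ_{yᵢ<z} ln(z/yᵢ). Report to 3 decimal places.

0.053

Below the line: 13×R1,200 (q = 13 of N = 68).
Log shortfalls: ln(1586/1200) = 0.2789 (×13).
W = 3.625616 / 68 = 0.053.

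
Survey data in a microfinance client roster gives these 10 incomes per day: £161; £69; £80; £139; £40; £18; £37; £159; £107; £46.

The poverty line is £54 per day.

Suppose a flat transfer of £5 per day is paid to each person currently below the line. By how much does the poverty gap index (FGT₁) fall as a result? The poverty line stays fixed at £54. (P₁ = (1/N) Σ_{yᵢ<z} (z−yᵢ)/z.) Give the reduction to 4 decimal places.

Before: below the line — £18, £37, £40, £46; poverty gap index (FGT₁) = 0.138889.
After the £5 transfer: below the line — £23, £42, £45, £51; poverty gap index (FGT₁) = 0.101852.
Reduction = 0.138889 − 0.101852 = 0.0370.

0.0370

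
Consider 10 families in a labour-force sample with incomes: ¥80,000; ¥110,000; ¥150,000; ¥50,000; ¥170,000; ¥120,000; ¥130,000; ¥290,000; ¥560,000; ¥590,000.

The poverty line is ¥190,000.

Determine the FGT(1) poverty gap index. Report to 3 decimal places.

0.274

Below z: ¥50,000, ¥80,000, ¥110,000, ¥120,000, ¥130,000, ¥150,000, ¥170,000 (q = 7 of N = 10).
Shortfall ratios: (190000−50000)/190000 = 0.7368; (190000−80000)/190000 = 0.5789; (190000−110000)/190000 = 0.4211; (190000−120000)/190000 = 0.3684; (190000−130000)/190000 = 0.3158; (190000−150000)/190000 = 0.2105; (190000−170000)/190000 = 0.1053.
Σ = 2.736842. Dividing by the full population N = 10 gives P₁ = 0.274.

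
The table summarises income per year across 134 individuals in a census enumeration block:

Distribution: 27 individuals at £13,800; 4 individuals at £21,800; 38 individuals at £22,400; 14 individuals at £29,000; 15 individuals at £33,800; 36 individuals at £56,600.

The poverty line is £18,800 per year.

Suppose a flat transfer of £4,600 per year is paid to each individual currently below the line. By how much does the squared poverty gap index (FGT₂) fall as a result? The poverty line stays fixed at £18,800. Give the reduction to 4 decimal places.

Before: below the line — 27×£13,800; squared poverty gap index (FGT₂) = 0.014252.
After the £4,600 transfer: below the line — 27×£18,400; squared poverty gap index (FGT₂) = 0.000091.
Reduction = 0.014252 − 0.000091 = 0.0142.

0.0142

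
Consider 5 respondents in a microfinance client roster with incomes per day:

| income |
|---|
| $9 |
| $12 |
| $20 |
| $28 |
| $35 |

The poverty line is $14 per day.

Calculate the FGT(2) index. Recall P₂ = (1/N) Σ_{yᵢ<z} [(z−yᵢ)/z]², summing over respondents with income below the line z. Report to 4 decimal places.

0.0296

Below z: $9, $12 (q = 2 of N = 5).
Relative gaps: (14−9)/14 = 0.3571; (14−12)/14 = 0.1429.
Squared: 0.1276; 0.0204.
Sum = 0.147959; P₂ = 0.147959 / 5 = 0.0296.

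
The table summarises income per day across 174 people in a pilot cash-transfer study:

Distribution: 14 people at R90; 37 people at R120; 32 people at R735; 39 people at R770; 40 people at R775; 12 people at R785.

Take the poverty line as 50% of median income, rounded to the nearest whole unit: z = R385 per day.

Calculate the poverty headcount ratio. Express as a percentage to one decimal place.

29.3%

51 of the 174 people have income below R385.
H = 51/174 = 29.3%.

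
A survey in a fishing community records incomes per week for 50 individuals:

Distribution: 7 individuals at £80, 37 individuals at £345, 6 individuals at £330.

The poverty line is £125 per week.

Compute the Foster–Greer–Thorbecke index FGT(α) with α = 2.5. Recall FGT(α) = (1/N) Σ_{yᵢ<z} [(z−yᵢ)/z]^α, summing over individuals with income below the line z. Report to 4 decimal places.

0.0109

Poor units: 7×£80 (q = 7 of N = 50).
Normalized shortfalls: (125−80)/125 = 0.3600 (×7).
Raised to α = 2.5: 0.07776 (×7).
Sum = 0.544320; FGT(2.5) = 0.544320 / 50 = 0.0109.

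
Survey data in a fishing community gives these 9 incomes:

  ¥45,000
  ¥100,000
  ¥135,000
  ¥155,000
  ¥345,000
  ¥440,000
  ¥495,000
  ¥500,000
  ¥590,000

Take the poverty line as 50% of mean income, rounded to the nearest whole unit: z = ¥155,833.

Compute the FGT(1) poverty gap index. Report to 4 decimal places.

Poor units: ¥45,000, ¥100,000, ¥135,000, ¥155,000 (q = 4 of N = 9).
Gap ratios (z−y)/z: (155833−45000)/155833 = 0.7112; (155833−100000)/155833 = 0.3583; (155833−135000)/155833 = 0.1337; (155833−155000)/155833 = 0.0053.
Σ = 1.208550. Dividing by the full population N = 9 gives P₁ = 0.1343.

0.1343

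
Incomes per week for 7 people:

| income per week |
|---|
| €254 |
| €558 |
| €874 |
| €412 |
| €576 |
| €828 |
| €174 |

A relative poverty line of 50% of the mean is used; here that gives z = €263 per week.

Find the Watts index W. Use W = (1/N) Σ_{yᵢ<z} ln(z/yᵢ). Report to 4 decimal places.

0.0640

Below z: €174, €254 (q = 2 of N = 7).
Log gaps: ln(263/174) = 0.4131; ln(263/254) = 0.0348.
W = 0.447918 / 7 = 0.0640.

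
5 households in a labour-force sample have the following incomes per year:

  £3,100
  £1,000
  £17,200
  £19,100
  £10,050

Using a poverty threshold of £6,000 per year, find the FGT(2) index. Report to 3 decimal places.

0.186

Poor units: £1,000, £3,100 (q = 2 of N = 5).
Shortfall ratios: (6000−1000)/6000 = 0.8333; (6000−3100)/6000 = 0.4833.
Squared: 0.6944; 0.2336.
Sum = 0.928056; P₂ = 0.928056 / 5 = 0.186.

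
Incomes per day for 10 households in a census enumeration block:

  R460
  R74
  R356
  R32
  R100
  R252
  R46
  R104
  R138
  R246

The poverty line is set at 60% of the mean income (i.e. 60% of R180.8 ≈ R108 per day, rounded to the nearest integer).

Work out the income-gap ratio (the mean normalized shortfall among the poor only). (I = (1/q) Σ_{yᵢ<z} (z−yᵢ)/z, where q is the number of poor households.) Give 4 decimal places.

0.3407

Poor units: R32, R46, R74, R100, R104 (q = 5 of N = 10).
Relative gaps: 0.7037, 0.5741, 0.3148, 0.0741, 0.0370; sum = 1.703704.
The income-gap ratio divides by q (the poor only): 1.703704 / 5 = 0.3407.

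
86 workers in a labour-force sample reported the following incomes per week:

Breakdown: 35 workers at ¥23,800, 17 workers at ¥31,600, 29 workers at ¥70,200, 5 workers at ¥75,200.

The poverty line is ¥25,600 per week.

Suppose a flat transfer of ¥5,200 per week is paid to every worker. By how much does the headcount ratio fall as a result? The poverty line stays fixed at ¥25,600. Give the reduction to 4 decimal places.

Before: below the line — 35×¥23,800; headcount ratio = 0.406977.
After the ¥5,200 transfer: below the line — none; headcount ratio = 0.000000.
Reduction = 0.406977 − 0.000000 = 0.4070.

0.4070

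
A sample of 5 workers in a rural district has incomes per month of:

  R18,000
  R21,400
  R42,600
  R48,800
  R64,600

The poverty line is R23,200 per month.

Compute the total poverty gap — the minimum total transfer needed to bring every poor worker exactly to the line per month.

R7,000

Below z: R18,000, R21,400 (q = 2 of N = 5).
Individual gaps: 23200−18000 = 5200; 23200−21400 = 1800.
Aggregate gap = R7,000.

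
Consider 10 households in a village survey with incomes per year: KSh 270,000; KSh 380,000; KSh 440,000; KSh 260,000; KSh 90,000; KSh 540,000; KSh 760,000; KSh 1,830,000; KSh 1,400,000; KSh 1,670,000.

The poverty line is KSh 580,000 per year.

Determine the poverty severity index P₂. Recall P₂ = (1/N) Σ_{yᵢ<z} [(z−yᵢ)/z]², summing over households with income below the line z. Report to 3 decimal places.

0.149

Below the line: KSh 90,000, KSh 260,000, KSh 270,000, KSh 380,000, KSh 440,000, KSh 540,000 (q = 6 of N = 10).
Relative gaps: (580000−90000)/580000 = 0.8448; (580000−260000)/580000 = 0.5517; (580000−270000)/580000 = 0.5345; (580000−380000)/580000 = 0.3448; (580000−440000)/580000 = 0.2414; (580000−540000)/580000 = 0.0690.
Squared: 0.7137; 0.3044; 0.2857; 0.1189; 0.0583; 0.0048.
Sum = 1.485731; P₂ = 1.485731 / 10 = 0.149.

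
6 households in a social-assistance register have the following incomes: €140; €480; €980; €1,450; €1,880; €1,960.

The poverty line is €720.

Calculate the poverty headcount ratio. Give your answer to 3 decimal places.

0.333

2 of the 6 households have income below €720.
H = 2/6 = 0.333.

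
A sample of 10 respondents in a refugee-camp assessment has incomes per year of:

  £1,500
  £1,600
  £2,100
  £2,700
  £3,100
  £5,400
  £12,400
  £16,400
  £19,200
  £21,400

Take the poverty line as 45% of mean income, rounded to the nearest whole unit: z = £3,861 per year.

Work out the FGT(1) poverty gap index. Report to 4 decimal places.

Below the line: £1,500, £1,600, £2,100, £2,700, £3,100 (q = 5 of N = 10).
Normalized shortfalls: (3861−1500)/3861 = 0.6115; (3861−1600)/3861 = 0.5856; (3861−2100)/3861 = 0.4561; (3861−2700)/3861 = 0.3007; (3861−3100)/3861 = 0.1971.
Sum of shortfalls = 2.150997; P₁ averages over all N: 2.150997 / 10 = 0.2151.

0.2151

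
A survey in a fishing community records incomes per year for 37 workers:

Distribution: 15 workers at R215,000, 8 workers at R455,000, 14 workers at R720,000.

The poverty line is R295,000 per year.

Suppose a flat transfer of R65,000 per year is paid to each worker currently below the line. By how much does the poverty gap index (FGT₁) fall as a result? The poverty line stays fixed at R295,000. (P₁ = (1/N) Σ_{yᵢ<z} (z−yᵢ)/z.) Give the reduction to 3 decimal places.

Before: below the line — 15×R215,000; poverty gap index (FGT₁) = 0.10994.
After the R65,000 transfer: below the line — 15×R280,000; poverty gap index (FGT₁) = 0.02061.
Reduction = 0.10994 − 0.02061 = 0.089.

0.089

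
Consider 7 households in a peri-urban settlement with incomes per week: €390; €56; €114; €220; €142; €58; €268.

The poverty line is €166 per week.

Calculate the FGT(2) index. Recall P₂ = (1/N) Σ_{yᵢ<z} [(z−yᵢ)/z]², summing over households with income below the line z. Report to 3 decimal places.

Incomes under z: €56, €58, €114, €142 (q = 4 of N = 7).
Gap ratios (z−y)/z: (166−56)/166 = 0.6627; (166−58)/166 = 0.6506; (166−114)/166 = 0.3133; (166−142)/166 = 0.1446.
Squared: 0.4391; 0.4233; 0.0981; 0.0209.
Sum = 0.981420; P₂ = 0.981420 / 7 = 0.140.

0.140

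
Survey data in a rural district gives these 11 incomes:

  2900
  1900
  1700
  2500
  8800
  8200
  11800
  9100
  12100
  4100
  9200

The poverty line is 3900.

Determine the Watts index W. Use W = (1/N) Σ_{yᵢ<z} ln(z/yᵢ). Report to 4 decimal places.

0.2082

Incomes under z: 1700, 1900, 2500, 2900 (q = 4 of N = 11).
Log shortfalls: ln(3900/1700) = 0.8303; ln(3900/1900) = 0.7191; ln(3900/2500) = 0.4447; ln(3900/2900) = 0.2963.
W = 2.290423 / 11 = 0.2082.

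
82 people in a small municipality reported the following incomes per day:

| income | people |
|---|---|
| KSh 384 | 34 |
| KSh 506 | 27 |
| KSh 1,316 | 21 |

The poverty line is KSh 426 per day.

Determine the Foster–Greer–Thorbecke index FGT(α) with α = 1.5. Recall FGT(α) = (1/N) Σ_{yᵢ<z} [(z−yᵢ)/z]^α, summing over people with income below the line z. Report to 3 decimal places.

0.013

Poor units: 34×KSh 384 (q = 34 of N = 82).
Shortfall ratios: (426−384)/426 = 0.0986 (×34).
Raised to α = 1.5: 0.03096 (×34).
Sum = 1.052540; FGT(1.5) = 1.052540 / 82 = 0.013.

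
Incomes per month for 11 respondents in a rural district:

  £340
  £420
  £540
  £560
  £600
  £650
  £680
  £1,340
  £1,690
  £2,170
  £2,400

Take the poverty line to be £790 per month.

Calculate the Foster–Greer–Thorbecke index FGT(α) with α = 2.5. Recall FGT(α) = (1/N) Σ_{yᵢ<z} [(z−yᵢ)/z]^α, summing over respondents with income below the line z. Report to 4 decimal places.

0.0496

Below z: £340, £420, £540, £560, £600, £650, £680 (q = 7 of N = 11).
Normalized shortfalls: (790−340)/790 = 0.5696; (790−420)/790 = 0.4684; (790−540)/790 = 0.3165; (790−560)/790 = 0.2911; (790−600)/790 = 0.2405; (790−650)/790 = 0.1772; (790−680)/790 = 0.1392.
Raised to α = 2.5: 0.24489; 0.15012; 0.05634; 0.04574; 0.02837; 0.01322; 0.00723.
Sum = 0.545898; FGT(2.5) = 0.545898 / 11 = 0.0496.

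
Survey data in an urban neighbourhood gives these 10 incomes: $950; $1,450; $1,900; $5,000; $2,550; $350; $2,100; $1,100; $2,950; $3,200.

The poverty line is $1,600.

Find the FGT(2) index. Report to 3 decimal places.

0.088

Poor units: $350, $950, $1,100, $1,450 (q = 4 of N = 10).
Shortfall ratios: (1600−350)/1600 = 0.7812; (1600−950)/1600 = 0.4062; (1600−1100)/1600 = 0.3125; (1600−1450)/1600 = 0.0938.
Squared: 0.6104; 0.1650; 0.0977; 0.0088.
Sum = 0.881836; P₂ = 0.881836 / 10 = 0.088.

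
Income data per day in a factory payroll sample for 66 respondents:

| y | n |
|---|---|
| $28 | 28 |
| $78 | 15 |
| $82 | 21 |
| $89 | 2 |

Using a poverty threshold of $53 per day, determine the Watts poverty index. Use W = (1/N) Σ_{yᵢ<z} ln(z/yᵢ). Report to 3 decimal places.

Poor units: 28×$28 (q = 28 of N = 66).
Log shortfalls: ln(53/28) = 0.6381 (×28).
W = 17.866447 / 66 = 0.271.

0.271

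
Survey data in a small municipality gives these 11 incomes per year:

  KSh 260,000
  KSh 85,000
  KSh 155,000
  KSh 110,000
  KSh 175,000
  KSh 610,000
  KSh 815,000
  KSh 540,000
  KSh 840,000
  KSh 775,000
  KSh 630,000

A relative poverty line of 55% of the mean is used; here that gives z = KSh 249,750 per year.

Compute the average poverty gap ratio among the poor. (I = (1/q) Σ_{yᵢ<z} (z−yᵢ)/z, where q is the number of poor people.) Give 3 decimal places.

0.474

Incomes under z: KSh 85,000, KSh 110,000, KSh 155,000, KSh 175,000 (q = 4 of N = 11).
Relative gaps: 0.6597, 0.5596, 0.3794, 0.2993; sum = 1.897898.
I averages over the q = 4 poor units only: 1.897898 / 4 = 0.474.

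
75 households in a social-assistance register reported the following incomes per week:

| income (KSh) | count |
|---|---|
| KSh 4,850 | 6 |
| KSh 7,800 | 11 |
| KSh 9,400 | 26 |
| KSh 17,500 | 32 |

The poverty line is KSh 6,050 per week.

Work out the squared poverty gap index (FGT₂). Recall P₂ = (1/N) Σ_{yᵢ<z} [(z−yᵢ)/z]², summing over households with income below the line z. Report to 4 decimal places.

Below the line: 6×KSh 4,850 (q = 6 of N = 75).
Gap ratios (z−y)/z: (6050−4850)/6050 = 0.1983 (×6).
Squared: 0.0393 (×6).
Sum = 0.236049; P₂ = 0.236049 / 75 = 0.0031.

0.0031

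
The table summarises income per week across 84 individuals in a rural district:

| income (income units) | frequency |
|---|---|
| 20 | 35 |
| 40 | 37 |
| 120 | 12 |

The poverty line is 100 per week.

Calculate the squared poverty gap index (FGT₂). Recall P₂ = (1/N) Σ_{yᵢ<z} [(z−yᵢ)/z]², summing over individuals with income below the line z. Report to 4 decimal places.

0.4252

Below z: 35×20, 37×40 (q = 72 of N = 84).
Normalized shortfalls: (100−20)/100 = 0.8000 (×35); (100−40)/100 = 0.6000 (×37).
Squared: 0.6400 (×35); 0.3600 (×37).
Sum = 35.720000; P₂ = 35.720000 / 84 = 0.4252.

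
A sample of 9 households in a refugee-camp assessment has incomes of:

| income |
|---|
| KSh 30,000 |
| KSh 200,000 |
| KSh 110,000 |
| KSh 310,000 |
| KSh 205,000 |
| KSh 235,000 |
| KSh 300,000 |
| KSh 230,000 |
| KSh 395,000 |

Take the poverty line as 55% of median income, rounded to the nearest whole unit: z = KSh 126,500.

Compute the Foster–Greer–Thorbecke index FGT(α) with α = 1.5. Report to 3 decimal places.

0.079

Poor units: KSh 30,000, KSh 110,000 (q = 2 of N = 9).
Normalized shortfalls: (126500−30000)/126500 = 0.7628; (126500−110000)/126500 = 0.1304.
Raised to α = 1.5: 0.66628; 0.04711.
Sum = 0.713385; FGT(1.5) = 0.713385 / 9 = 0.079.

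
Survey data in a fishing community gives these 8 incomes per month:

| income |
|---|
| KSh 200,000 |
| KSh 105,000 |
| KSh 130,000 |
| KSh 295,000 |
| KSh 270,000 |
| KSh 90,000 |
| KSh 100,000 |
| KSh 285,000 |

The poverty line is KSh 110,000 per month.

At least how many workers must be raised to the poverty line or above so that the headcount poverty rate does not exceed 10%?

3

3 of the 8 workers are poor, so H = 3/8 = 0.375.
A headcount ratio of at most 10% allows at most ⌊0.10 × 8⌋ = 0 poor workers.
So at least 3 − 0 = 3 must be lifted.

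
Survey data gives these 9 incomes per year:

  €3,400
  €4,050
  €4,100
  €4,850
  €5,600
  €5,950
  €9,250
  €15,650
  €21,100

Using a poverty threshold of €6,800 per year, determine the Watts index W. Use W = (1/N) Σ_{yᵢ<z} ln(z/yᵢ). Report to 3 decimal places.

Below z: €3,400, €4,050, €4,100, €4,850, €5,600, €5,950 (q = 6 of N = 9).
Log shortfalls: ln(6800/3400) = 0.6931; ln(6800/4050) = 0.5182; ln(6800/4100) = 0.5059; ln(6800/4850) = 0.3379; ln(6800/5600) = 0.1942; ln(6800/5950) = 0.1335.
W = 2.382920 / 9 = 0.265.

0.265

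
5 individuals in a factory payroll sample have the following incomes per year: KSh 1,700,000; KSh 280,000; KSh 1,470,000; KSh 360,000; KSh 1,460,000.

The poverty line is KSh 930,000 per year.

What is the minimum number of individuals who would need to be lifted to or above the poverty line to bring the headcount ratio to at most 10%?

2

Currently q = 2 of N = 5 are below the line (H = 0.400).
A headcount ratio of at most 10% allows at most ⌊0.10 × 5⌋ = 0 poor individuals.
So at least 2 − 0 = 2 must be lifted.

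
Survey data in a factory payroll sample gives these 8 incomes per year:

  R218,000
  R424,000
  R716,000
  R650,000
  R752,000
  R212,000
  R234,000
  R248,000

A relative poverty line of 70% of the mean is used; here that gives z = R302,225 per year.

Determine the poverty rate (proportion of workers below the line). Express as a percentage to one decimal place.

50.0%

4 of the 8 workers have income below R302,225.
H = 4/8 = 50.0%.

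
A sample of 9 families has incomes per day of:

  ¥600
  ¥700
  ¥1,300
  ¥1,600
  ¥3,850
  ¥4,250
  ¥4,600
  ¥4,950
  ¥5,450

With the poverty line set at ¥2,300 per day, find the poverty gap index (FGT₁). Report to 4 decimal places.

0.2415

Below z: ¥600, ¥700, ¥1,300, ¥1,600 (q = 4 of N = 9).
Shortfall ratios: (2300−600)/2300 = 0.7391; (2300−700)/2300 = 0.6957; (2300−1300)/2300 = 0.4348; (2300−1600)/2300 = 0.3043.
Σ = 2.173913. Dividing by the full population N = 9 gives P₁ = 0.2415.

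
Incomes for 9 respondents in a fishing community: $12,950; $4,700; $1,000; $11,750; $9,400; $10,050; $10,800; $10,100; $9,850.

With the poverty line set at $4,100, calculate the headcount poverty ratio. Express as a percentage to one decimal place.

11.1%

1 of the 9 respondents have income below $4,100.
H = 1/9 = 11.1%.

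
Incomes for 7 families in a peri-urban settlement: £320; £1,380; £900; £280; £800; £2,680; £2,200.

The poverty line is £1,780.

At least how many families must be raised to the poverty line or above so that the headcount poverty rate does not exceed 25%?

5 of the 7 families are poor, so H = 5/7 = 0.714.
A headcount ratio of at most 25% allows at most ⌊0.25 × 7⌋ = 1 poor families.
So at least 5 − 1 = 4 must be lifted.

4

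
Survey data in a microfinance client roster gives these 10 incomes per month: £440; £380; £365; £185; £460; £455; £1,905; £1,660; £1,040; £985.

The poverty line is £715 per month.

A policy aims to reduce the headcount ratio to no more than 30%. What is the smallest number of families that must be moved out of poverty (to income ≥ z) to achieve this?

3

6 of the 10 families are poor, so H = 6/10 = 0.600.
A headcount ratio of at most 30% allows at most ⌊0.30 × 10⌋ = 3 poor families.
So at least 6 − 3 = 3 must be lifted.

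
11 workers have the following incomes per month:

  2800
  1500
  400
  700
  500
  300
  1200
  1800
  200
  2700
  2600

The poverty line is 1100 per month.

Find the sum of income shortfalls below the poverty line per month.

Incomes under z: 200, 300, 400, 500, 700 (q = 5 of N = 11).
Individual gaps: 1100−200 = 900; 1100−300 = 800; 1100−400 = 700; 1100−500 = 600; 1100−700 = 400.
Aggregate gap = 3400.

3400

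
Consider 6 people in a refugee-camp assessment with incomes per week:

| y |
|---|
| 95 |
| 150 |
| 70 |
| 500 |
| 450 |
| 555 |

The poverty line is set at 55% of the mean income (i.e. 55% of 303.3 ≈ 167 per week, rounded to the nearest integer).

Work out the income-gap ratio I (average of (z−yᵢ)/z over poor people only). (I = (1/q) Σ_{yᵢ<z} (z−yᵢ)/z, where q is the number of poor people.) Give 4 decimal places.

Below the line: 70, 95, 150 (q = 3 of N = 6).
Relative gaps: 0.5808, 0.4311, 0.1018; sum = 1.113772.
I averages over the q = 3 poor units only: 1.113772 / 3 = 0.3713.

0.3713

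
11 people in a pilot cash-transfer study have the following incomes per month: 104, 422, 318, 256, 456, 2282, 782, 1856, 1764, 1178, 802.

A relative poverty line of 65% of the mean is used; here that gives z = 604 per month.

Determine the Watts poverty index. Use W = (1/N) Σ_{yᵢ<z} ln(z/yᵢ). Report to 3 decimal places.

0.354

Incomes under z: 104, 256, 318, 422, 456 (q = 5 of N = 11).
Log gaps: ln(604/104) = 1.7592; ln(604/256) = 0.8584; ln(604/318) = 0.6415; ln(604/422) = 0.3586; ln(604/456) = 0.2811.
W = 3.898753 / 11 = 0.354.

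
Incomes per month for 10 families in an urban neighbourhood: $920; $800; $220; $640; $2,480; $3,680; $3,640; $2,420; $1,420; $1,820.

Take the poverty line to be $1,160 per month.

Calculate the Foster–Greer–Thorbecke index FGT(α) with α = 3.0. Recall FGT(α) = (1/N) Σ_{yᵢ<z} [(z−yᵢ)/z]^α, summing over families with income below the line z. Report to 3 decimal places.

0.066

Below the line: $220, $640, $800, $920 (q = 4 of N = 10).
Relative gaps: (1160−220)/1160 = 0.8103; (1160−640)/1160 = 0.4483; (1160−800)/1160 = 0.3103; (1160−920)/1160 = 0.2069.
Raised to α = 3.0: 0.53212; 0.09008; 0.02989; 0.00886.
Sum = 0.660949; FGT(3.0) = 0.660949 / 10 = 0.066.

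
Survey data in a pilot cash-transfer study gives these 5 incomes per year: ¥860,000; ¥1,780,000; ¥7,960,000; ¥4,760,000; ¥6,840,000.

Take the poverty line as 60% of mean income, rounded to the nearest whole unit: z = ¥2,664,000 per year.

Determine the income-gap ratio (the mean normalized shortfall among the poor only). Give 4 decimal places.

0.5045

Poor units: ¥860,000, ¥1,780,000 (q = 2 of N = 5).
Shortfall ratios (z−y)/z: 0.6772, 0.3318; sum = 1.009009.
I averages over the q = 2 poor units only: 1.009009 / 2 = 0.5045.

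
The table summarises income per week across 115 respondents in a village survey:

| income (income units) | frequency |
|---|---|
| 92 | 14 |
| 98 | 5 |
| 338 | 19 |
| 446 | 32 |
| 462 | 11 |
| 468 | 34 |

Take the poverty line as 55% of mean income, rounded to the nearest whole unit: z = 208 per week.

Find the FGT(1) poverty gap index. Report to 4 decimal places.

Poor units: 14×92, 5×98 (q = 19 of N = 115).
Relative gaps: (208−92)/208 = 0.5577 (×14); (208−98)/208 = 0.5288 (×5).
Sum of shortfalls = 10.451923; P₁ averages over all N: 10.451923 / 115 = 0.0909.

0.0909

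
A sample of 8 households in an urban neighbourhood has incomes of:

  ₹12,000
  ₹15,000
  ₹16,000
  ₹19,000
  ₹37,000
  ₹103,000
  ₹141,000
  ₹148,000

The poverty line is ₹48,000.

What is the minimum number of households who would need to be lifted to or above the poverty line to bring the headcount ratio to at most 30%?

Currently q = 5 of N = 8 are below the line (H = 0.625).
A headcount ratio of at most 30% allows at most ⌊0.30 × 8⌋ = 2 poor households.
So at least 5 − 2 = 3 must be lifted.

3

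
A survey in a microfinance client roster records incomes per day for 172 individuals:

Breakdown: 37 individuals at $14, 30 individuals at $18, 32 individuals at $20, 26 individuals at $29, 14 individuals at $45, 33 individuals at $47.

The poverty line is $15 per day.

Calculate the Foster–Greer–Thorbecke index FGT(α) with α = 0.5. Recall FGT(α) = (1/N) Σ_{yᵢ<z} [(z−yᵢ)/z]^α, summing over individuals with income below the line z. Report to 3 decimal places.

Poor units: 37×$14 (q = 37 of N = 172).
Normalized shortfalls: (15−14)/15 = 0.0667 (×37).
Raised to α = 0.5: 0.25820 (×37).
Sum = 9.553359; FGT(0.5) = 9.553359 / 172 = 0.056.

0.056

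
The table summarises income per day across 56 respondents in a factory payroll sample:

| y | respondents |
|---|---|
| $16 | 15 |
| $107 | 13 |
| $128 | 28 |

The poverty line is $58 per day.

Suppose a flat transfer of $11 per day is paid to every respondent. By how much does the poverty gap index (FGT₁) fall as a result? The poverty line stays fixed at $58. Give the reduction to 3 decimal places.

Before: below the line — 15×$16; poverty gap index (FGT₁) = 0.19397.
After the $11 transfer: below the line — 15×$27; poverty gap index (FGT₁) = 0.14317.
Reduction = 0.19397 − 0.14317 = 0.051.

0.051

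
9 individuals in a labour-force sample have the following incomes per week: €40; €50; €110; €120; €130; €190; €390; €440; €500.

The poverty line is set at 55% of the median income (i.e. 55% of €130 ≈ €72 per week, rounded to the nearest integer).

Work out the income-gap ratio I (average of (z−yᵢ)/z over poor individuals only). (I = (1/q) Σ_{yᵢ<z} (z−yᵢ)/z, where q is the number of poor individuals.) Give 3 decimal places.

Incomes under z: €40, €50 (q = 2 of N = 9).
Relative gaps: 0.4444, 0.3056; sum = 0.750000.
The income-gap ratio divides by q (the poor only): 0.750000 / 2 = 0.375.

0.375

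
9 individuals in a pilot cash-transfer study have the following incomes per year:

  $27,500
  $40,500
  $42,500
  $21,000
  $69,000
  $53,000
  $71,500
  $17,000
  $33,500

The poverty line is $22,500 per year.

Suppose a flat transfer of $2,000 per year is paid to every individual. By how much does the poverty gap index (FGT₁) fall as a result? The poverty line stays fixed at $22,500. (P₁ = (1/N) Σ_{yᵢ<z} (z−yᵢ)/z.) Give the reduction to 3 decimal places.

0.017

Before: below the line — $17,000, $21,000; poverty gap index (FGT₁) = 0.03457.
After the $2,000 transfer: below the line — $19,000; poverty gap index (FGT₁) = 0.01728.
Reduction = 0.03457 − 0.01728 = 0.017.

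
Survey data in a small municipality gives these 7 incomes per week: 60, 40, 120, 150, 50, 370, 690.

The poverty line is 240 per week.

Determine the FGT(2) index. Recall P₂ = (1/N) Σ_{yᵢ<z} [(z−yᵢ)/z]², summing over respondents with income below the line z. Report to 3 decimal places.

0.325

Below the line: 40, 50, 60, 120, 150 (q = 5 of N = 7).
Shortfall ratios: (240−40)/240 = 0.8333; (240−50)/240 = 0.7917; (240−60)/240 = 0.7500; (240−120)/240 = 0.5000; (240−150)/240 = 0.3750.
Squared: 0.6944; 0.6267; 0.5625; 0.2500; 0.1406.
Sum = 2.274306; P₂ = 2.274306 / 7 = 0.325.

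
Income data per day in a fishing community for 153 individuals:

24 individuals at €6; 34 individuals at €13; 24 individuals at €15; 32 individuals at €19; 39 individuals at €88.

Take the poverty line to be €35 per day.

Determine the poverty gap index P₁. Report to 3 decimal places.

0.455

Below z: 24×€6, 34×€13, 24×€15, 32×€19 (q = 114 of N = 153).
Relative gaps: (35−6)/35 = 0.8286 (×24); (35−13)/35 = 0.6286 (×34); (35−15)/35 = 0.5714 (×24); (35−19)/35 = 0.4571 (×32).
Sum of shortfalls = 69.600000; P₁ averages over all N: 69.600000 / 153 = 0.455.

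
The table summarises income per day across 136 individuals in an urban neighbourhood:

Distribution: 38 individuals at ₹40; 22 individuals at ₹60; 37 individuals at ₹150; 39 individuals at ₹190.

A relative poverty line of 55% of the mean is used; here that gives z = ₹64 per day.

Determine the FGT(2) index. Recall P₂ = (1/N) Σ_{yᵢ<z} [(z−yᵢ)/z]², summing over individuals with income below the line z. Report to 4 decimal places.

0.0399

Poor units: 38×₹40, 22×₹60 (q = 60 of N = 136).
Relative gaps: (64−40)/64 = 0.3750 (×38); (64−60)/64 = 0.0625 (×22).
Squared: 0.1406 (×38); 0.0039 (×22).
Sum = 5.429688; P₂ = 5.429688 / 136 = 0.0399.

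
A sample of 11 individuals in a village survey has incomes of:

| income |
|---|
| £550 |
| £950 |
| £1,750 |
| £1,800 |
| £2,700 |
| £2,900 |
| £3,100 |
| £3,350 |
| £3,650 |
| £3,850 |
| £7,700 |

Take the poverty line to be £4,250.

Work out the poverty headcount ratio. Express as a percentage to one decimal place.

10 of the 11 individuals have income below £4,250.
H = 10/11 = 90.9%.

90.9%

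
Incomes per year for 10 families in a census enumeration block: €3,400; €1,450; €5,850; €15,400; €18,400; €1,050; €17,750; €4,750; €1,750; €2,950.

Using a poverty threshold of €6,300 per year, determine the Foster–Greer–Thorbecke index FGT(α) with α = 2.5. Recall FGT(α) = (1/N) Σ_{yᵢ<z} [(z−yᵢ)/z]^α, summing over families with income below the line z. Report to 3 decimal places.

Incomes under z: €1,050, €1,450, €1,750, €2,950, €3,400, €4,750, €5,850 (q = 7 of N = 10).
Relative gaps: (6300−1050)/6300 = 0.8333; (6300−1450)/6300 = 0.7698; (6300−1750)/6300 = 0.7222; (6300−2950)/6300 = 0.5317; (6300−3400)/6300 = 0.4603; (6300−4750)/6300 = 0.2460; (6300−5850)/6300 = 0.0714.
Raised to α = 2.5: 0.63394; 0.52000; 0.44328; 0.20619; 0.14376; 0.03002; 0.00136.
Sum = 1.978553; FGT(2.5) = 1.978553 / 10 = 0.198.

0.198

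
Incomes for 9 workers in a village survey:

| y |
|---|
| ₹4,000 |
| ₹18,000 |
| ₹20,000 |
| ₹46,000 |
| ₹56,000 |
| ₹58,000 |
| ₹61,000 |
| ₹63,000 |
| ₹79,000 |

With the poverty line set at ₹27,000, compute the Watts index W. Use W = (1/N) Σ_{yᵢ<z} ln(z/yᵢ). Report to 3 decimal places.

0.291

Below the line: ₹4,000, ₹18,000, ₹20,000 (q = 3 of N = 9).
ln(z/y) terms: ln(27000/4000) = 1.9095; ln(27000/18000) = 0.4055; ln(27000/20000) = 0.3001.
W = 2.615112 / 9 = 0.291.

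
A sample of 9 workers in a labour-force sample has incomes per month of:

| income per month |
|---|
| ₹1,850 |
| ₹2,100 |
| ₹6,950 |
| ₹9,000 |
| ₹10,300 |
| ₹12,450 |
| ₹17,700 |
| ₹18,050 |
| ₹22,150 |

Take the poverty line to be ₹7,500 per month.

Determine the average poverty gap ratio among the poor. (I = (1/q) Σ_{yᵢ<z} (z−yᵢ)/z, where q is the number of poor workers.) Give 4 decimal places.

Below the line: ₹1,850, ₹2,100, ₹6,950 (q = 3 of N = 9).
Relative gaps: 0.7533, 0.7200, 0.0733; sum = 1.546667.
I averages over the q = 3 poor units only: 1.546667 / 3 = 0.5156.

0.5156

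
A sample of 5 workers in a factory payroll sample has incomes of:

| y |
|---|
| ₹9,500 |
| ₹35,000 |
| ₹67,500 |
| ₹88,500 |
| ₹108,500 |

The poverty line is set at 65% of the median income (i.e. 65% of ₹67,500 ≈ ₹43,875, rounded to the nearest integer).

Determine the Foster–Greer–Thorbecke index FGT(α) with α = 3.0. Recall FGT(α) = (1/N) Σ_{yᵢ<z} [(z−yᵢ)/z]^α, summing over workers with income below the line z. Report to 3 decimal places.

Below the line: ₹9,500, ₹35,000 (q = 2 of N = 5).
Normalized shortfalls: (43875−9500)/43875 = 0.7835; (43875−35000)/43875 = 0.2023.
Raised to α = 3.0: 0.48092; 0.00828.
Sum = 0.489201; FGT(3.0) = 0.489201 / 5 = 0.098.

0.098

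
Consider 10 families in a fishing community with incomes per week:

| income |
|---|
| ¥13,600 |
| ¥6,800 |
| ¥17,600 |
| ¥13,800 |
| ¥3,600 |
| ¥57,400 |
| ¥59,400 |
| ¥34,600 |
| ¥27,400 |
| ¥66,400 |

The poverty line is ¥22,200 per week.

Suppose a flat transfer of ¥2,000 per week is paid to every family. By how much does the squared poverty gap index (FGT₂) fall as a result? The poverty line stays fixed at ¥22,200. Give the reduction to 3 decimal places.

0.041

Before: below the line — ¥3,600, ¥6,800, ¥13,600, ¥13,800, ¥17,600; squared poverty gap index (FGT₂) = 0.15194.
After the ¥2,000 transfer: below the line — ¥5,600, ¥8,800, ¥15,600, ¥15,800, ¥19,600; squared poverty gap index (FGT₂) = 0.11087.
Reduction = 0.15194 − 0.11087 = 0.041.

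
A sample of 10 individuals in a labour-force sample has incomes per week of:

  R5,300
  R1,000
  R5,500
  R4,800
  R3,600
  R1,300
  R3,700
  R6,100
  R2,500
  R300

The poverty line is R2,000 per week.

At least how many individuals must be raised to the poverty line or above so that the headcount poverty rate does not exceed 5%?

3 of the 10 individuals are poor, so H = 3/10 = 0.300.
A headcount ratio of at most 5% allows at most ⌊0.05 × 10⌋ = 0 poor individuals.
So at least 3 − 0 = 3 must be lifted.

3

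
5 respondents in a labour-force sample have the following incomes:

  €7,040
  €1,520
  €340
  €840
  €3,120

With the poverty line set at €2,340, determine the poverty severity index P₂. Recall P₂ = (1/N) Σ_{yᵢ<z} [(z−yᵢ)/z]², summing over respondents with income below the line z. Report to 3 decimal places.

0.253

Below the line: €340, €840, €1,520 (q = 3 of N = 5).
Relative gaps: (2340−340)/2340 = 0.8547; (2340−840)/2340 = 0.6410; (2340−1520)/2340 = 0.3504.
Squared: 0.7305; 0.4109; 0.1228.
Sum = 1.264227; P₂ = 1.264227 / 5 = 0.253.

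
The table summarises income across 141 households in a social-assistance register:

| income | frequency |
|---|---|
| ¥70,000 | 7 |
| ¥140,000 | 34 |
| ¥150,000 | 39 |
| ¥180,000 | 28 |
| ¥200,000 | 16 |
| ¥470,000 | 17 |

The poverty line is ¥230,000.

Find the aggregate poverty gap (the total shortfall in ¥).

¥9,180,000

Below z: 7×¥70,000, 34×¥140,000, 39×¥150,000, 28×¥180,000, 16×¥200,000 (q = 124 of N = 141).
Individual gaps: 7×(230000−70000) = 1120000; 34×(230000−140000) = 3060000; 39×(230000−150000) = 3120000; 28×(230000−180000) = 1400000; 16×(230000−200000) = 480000.
Aggregate gap = ¥9,180,000.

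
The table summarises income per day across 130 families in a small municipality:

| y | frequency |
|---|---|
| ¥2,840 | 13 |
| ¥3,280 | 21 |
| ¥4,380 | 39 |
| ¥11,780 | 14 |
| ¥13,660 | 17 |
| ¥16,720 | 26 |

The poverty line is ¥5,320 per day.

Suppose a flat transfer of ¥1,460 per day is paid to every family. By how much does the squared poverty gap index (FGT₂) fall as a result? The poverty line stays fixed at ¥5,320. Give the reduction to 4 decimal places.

Before: below the line — 13×¥2,840, 21×¥3,280, 39×¥4,380; squared poverty gap index (FGT₂) = 0.054850.
After the ¥1,460 transfer: below the line — 13×¥4,300, 21×¥4,740; squared poverty gap index (FGT₂) = 0.005596.
Reduction = 0.054850 − 0.005596 = 0.0493.

0.0493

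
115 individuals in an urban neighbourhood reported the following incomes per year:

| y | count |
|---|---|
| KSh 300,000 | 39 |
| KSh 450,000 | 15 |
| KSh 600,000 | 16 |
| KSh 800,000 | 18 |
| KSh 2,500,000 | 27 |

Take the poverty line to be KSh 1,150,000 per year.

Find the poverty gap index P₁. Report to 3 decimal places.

Incomes under z: 39×KSh 300,000, 15×KSh 450,000, 16×KSh 600,000, 18×KSh 800,000 (q = 88 of N = 115).
Relative gaps: (1150000−300000)/1150000 = 0.7391 (×39); (1150000−450000)/1150000 = 0.6087 (×15); (1150000−600000)/1150000 = 0.4783 (×16); (1150000−800000)/1150000 = 0.3043 (×18).
Sum of shortfalls = 51.086957; P₁ averages over all N: 51.086957 / 115 = 0.444.

0.444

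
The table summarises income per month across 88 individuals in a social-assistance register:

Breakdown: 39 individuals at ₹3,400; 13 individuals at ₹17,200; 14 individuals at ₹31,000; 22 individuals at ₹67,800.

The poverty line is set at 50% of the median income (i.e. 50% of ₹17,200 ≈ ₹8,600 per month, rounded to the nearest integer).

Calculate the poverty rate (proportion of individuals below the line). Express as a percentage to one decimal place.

44.3%

39 of the 88 individuals have income below ₹8,600.
H = 39/88 = 44.3%.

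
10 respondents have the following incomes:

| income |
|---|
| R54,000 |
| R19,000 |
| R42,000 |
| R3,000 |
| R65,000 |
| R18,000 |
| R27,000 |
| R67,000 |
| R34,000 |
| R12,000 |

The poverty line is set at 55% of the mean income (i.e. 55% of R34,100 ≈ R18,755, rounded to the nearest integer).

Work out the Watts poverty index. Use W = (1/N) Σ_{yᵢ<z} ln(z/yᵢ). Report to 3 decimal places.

Below the line: R3,000, R12,000, R18,000 (q = 3 of N = 10).
ln(z/y) terms: ln(18755/3000) = 1.8328; ln(18755/12000) = 0.4466; ln(18755/18000) = 0.0411.
W = 2.320490 / 10 = 0.232.

0.232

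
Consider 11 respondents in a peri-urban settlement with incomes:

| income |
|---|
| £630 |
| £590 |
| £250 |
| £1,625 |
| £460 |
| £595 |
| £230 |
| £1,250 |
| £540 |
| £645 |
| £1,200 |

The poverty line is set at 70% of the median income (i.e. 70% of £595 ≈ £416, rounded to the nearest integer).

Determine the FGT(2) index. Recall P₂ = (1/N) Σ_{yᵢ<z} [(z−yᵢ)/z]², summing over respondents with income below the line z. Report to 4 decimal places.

0.0326

Below z: £230, £250 (q = 2 of N = 11).
Normalized shortfalls: (416−230)/416 = 0.4471; (416−250)/416 = 0.3990.
Squared: 0.1999; 0.1592.
Sum = 0.359144; P₂ = 0.359144 / 11 = 0.0326.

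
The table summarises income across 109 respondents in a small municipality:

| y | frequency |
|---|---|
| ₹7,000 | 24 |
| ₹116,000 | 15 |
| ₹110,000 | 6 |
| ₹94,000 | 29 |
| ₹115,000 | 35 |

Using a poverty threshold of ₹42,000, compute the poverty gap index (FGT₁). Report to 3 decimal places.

Below the line: 24×₹7,000 (q = 24 of N = 109).
Relative gaps: (42000−7000)/42000 = 0.8333 (×24).
Sum of shortfalls = 20.000000; P₁ averages over all N: 20.000000 / 109 = 0.183.

0.183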